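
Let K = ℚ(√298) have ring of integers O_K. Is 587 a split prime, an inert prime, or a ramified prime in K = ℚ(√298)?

p is inert

d = 298 ≡ 2 (mod 4), so O_K = ℤ[√298] and disc(K) = 4d = 1192.
disc(K) = 1192 is not divisible by 587; 587 is unramified.
(298/587) = 298^293 mod 587 = 586, giving Legendre symbol -1.
(298/587) = -1, so 587 is inert.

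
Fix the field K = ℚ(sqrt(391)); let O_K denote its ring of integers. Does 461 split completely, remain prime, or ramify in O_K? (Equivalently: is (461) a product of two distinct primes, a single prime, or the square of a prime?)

splits completely

d = 391 ≡ 3 (mod 4), so O_K = ℤ[√391] and disc(K) = 4d = 1564.
Since gcd(461, 1564) = 1 the prime 461 does not ramify.
Euler's criterion: 391^230 mod 461 = 1. Thus (391|461) = 1.
(391/461) = 1, so 461 splits.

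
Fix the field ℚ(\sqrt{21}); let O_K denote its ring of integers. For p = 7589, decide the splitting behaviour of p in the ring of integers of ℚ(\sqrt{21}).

Since 21 ≡ 1 mod 4, the ring of integers is ℤ[(1+√21)/2] with discriminant 21.
7589 ∤ 21, so 7589 is unramified.
Compute (21/7589) via Euler: 21^((7589-1)/2) mod 7589 = 7588, so (21/7589) = -1.
(21/7589) = -1, so 7589 is inert.

inert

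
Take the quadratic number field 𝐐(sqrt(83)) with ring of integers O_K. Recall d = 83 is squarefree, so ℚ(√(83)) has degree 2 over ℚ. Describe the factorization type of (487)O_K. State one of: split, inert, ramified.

split — (487) = 𝔭₁𝔭₂ with 𝔭₁ ≠ 𝔭₂

83 mod 4 = 3, hence disc K = 4·83 = 332 and O_K = ℤ[√83].
Since gcd(487, 332) = 1 the prime 487 does not ramify.
Compute (83/487) via Euler: 83^((487-1)/2) mod 487 = 1, so (83/487) = 1.
(83/487) = 1, so 487 splits.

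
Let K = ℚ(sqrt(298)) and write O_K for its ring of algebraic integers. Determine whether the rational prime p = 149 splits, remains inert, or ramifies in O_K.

298 mod 4 = 2, hence disc K = 4·298 = 1192 and O_K = ℤ[√298].
149 divides disc(K) = 1192, so 149 ramifies.

p ramifies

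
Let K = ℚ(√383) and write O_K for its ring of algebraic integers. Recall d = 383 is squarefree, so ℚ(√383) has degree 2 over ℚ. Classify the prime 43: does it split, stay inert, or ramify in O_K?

43 remains inert

383 mod 4 = 3, hence disc K = 4·383 = 1532 and O_K = ℤ[√383].
43 ∤ 1532, so 43 is unramified.
(383/43) = 39^21 mod 43 = 42, giving Legendre symbol -1.
Legendre symbol -1 ⇒ 43 is inert.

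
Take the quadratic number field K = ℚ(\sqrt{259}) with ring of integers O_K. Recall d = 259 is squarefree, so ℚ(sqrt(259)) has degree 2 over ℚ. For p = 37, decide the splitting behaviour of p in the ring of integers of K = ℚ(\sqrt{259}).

259 mod 4 = 3, hence disc K = 4·259 = 1036 and O_K = ℤ[√259].
37 divides disc(K) = 1036, so 37 ramifies.

p ramifies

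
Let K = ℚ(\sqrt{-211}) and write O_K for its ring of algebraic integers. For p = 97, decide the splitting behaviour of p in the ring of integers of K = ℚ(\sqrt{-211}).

-211 mod 4 = 1, hence disc K = -211 and O_K = ℤ[(1+√-211)/2].
disc(K) = -211 is not divisible by 97; 97 is unramified.
(-211/97) = 80^48 mod 97 = 96, giving Legendre symbol -1.
d is a non-residue mod p, hence 97 remains inert in O_K.

97 remains inert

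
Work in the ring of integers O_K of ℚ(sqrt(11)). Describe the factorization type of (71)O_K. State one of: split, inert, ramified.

inert — (71) stays prime in O_K

d = 11 ≡ 3 (mod 4), so O_K = ℤ[√11] and disc(K) = 4d = 44.
Since gcd(71, 44) = 1 the prime 71 does not ramify.
(11/71) = 11^35 mod 71 = 70, giving Legendre symbol -1.
(11/71) = -1, so 71 is inert.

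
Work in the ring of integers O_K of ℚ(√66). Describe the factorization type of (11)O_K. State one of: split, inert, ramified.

Since 66 ≢ 1 mod 4, the ring of integers is ℤ[√66] with discriminant 4·66 = 264.
11 divides disc(K) = 264, so 11 ramifies.

ramified — (11) = 𝔭²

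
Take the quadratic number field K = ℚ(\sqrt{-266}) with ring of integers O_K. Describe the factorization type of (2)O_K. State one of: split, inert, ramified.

ramified

d = -266 ≡ 2 (mod 4), so O_K = ℤ[√-266] and disc(K) = 4d = -1064.
disc(K) = -1064 = 2·(-532), so p = 2 is ramified.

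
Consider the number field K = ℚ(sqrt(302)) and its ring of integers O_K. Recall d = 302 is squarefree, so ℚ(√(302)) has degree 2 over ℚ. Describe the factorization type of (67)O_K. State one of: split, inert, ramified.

d = 302 ≡ 2 (mod 4), so O_K = ℤ[√302] and disc(K) = 4d = 1208.
67 ∤ 1208, so 67 is unramified.
(302/67) = 34^33 mod 67 = 66, giving Legendre symbol -1.
d is a non-residue mod p, hence 67 remains inert in O_K.

remains prime (inert)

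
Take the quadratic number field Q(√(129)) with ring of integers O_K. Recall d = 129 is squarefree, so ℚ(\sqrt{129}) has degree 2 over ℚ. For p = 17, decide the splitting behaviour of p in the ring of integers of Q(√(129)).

Since 129 ≡ 1 mod 4, the ring of integers is ℤ[(1+√129)/2] with discriminant 129.
Since gcd(17, 129) = 1 the prime 17 does not ramify.
Legendre symbol by Euler's criterion: (129/17) ≡ 129^8 ≡ 16 (mod 17), i.e. (129/17) = -1.
d is a non-residue mod p, hence 17 remains inert in O_K.

p is inert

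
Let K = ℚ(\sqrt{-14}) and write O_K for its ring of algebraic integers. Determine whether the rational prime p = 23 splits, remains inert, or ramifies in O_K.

d = -14 ≡ 2 (mod 4), so O_K = ℤ[√-14] and disc(K) = 4d = -56.
23 ∤ -56, so 23 is unramified.
(-14/23) = 9^11 mod 23 = 1, giving Legendre symbol 1.
Legendre symbol 1 ⇒ 23 is split.

splits completely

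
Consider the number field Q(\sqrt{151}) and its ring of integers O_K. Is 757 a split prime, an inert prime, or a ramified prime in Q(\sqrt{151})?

Since 151 ≢ 1 mod 4, the ring of integers is ℤ[√151] with discriminant 4·151 = 604.
757 ∤ 604, so 757 is unramified.
Legendre symbol by Euler's criterion: (151/757) ≡ 151^378 ≡ 1 (mod 757), i.e. (151/757) = 1.
Legendre symbol 1 ⇒ 757 is split.

split — (757) = 𝔭₁𝔭₂ with 𝔭₁ ≠ 𝔭₂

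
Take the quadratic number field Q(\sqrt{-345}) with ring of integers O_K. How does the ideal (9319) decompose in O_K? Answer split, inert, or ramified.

inert

-345 mod 4 = 3, hence disc K = 4·(-345) = -1380 and O_K = ℤ[√-345].
Since gcd(9319, -1380) = 1 the prime 9319 does not ramify.
Euler's criterion: (-345)^4659 mod 9319 = 9318. Thus (-345|9319) = -1.
Legendre symbol -1 ⇒ 9319 is inert.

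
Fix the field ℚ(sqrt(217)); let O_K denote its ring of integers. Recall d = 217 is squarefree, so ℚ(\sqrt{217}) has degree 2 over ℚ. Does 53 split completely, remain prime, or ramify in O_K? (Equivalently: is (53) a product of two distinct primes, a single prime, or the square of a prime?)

remains prime (inert)

217 mod 4 = 1, hence disc K = 217 and O_K = ℤ[(1+√217)/2].
Since gcd(53, 217) = 1 the prime 53 does not ramify.
(217/53) = 5^26 mod 53 = 52, giving Legendre symbol -1.
Legendre symbol -1 ⇒ 53 is inert.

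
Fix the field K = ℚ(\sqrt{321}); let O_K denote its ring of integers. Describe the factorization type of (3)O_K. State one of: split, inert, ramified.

ramifies in O_K

Since 321 ≡ 1 mod 4, the ring of integers is ℤ[(1+√321)/2] with discriminant 321.
Ramification test: 3 | 321. The prime 3 ramifies in K.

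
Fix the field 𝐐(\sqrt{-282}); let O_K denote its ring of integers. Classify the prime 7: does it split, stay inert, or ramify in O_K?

Since -282 ≢ 1 mod 4, the ring of integers is ℤ[√-282] with discriminant 4·(-282) = -1128.
7 ∤ -1128, so 7 is unramified.
(-282/7) = 5^3 mod 7 = 6, giving Legendre symbol -1.
Legendre symbol -1 ⇒ 7 is inert.

inert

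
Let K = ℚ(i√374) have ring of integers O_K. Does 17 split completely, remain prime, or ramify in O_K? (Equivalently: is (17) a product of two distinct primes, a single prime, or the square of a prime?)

p ramifies

Since -374 ≢ 1 mod 4, the ring of integers is ℤ[√-374] with discriminant 4·(-374) = -1496.
17 divides disc(K) = -1496, so 17 ramifies.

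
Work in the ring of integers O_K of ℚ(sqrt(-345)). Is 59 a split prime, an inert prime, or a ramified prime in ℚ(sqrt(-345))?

split — (59) = 𝔭₁𝔭₂ with 𝔭₁ ≠ 𝔭₂

-345 mod 4 = 3, hence disc K = 4·(-345) = -1380 and O_K = ℤ[√-345].
59 ∤ -1380, so 59 is unramified.
(-345/59) = 9^29 mod 59 = 1, giving Legendre symbol 1.
(-345/59) = 1, so 59 splits.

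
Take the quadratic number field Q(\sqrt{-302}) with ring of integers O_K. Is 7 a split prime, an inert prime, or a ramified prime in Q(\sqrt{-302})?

-302 mod 4 = 2, hence disc K = 4·(-302) = -1208 and O_K = ℤ[√-302].
Since gcd(7, -1208) = 1 the prime 7 does not ramify.
Compute (-302/7) via Euler: 6^((7-1)/2) mod 7 = 6, so (-302/7) = -1.
(-302/7) = -1, so 7 is inert.

inert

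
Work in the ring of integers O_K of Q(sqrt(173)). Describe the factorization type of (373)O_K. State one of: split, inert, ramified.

373 remains inert

d = 173 ≡ 1 (mod 4), so O_K = ℤ[(1+√173)/2] and disc(K) = d = 173.
Since gcd(373, 173) = 1 the prime 373 does not ramify.
Euler's criterion: 173^186 mod 373 = 372. Thus (173|373) = -1.
d is a non-residue mod p, hence 373 remains inert in O_K.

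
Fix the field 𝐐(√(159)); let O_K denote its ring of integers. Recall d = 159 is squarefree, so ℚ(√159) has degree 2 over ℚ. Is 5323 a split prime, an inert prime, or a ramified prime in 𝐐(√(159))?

5323 splits in O_K

Since 159 ≢ 1 mod 4, the ring of integers is ℤ[√159] with discriminant 4·159 = 636.
disc(K) = 636 is not divisible by 5323; 5323 is unramified.
(159/5323) = 159^2661 mod 5323 = 1, giving Legendre symbol 1.
Legendre symbol 1 ⇒ 5323 is split.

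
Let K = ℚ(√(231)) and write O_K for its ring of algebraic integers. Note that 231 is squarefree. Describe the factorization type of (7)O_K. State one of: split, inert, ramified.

231 mod 4 = 3, hence disc K = 4·231 = 924 and O_K = ℤ[√231].
7 divides disc(K) = 924, so 7 ramifies.

ramified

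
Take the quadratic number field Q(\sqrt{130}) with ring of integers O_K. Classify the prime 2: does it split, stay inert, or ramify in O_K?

ramified — (2) = 𝔭²

d = 130 ≡ 2 (mod 4), so O_K = ℤ[√130] and disc(K) = 4d = 520.
disc(K) = 520 = 2·260, so p = 2 is ramified.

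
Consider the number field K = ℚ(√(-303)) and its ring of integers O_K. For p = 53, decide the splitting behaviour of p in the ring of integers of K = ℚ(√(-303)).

-303 mod 4 = 1, hence disc K = -303 and O_K = ℤ[(1+√-303)/2].
disc(K) = -303 is not divisible by 53; 53 is unramified.
(-303/53) = 15^26 mod 53 = 1, giving Legendre symbol 1.
(-303/53) = 1, so 53 splits.

p splits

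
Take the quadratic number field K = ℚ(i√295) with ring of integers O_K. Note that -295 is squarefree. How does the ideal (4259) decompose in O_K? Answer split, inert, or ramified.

-295 mod 4 = 1, hence disc K = -295 and O_K = ℤ[(1+√-295)/2].
Since gcd(4259, -295) = 1 the prime 4259 does not ramify.
Euler's criterion: (-295)^2129 mod 4259 = 4258. Thus (-295|4259) = -1.
d is a non-residue mod p, hence 4259 remains inert in O_K.

remains prime (inert)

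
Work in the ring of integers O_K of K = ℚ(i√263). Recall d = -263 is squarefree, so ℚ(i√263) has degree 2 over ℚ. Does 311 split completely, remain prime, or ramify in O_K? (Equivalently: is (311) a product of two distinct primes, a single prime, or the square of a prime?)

splits completely

d = -263 ≡ 1 (mod 4), so O_K = ℤ[(1+√-263)/2] and disc(K) = d = -263.
Since gcd(311, -263) = 1 the prime 311 does not ramify.
(-263/311) = 48^155 mod 311 = 1, giving Legendre symbol 1.
(-263/311) = 1, so 311 splits.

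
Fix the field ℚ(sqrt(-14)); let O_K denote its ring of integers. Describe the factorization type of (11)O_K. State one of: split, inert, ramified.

p is inert

Since -14 ≢ 1 mod 4, the ring of integers is ℤ[√-14] with discriminant 4·(-14) = -56.
Since gcd(11, -56) = 1 the prime 11 does not ramify.
Legendre symbol by Euler's criterion: (-14/11) ≡ (-14)^5 ≡ 10 (mod 11), i.e. (-14/11) = -1.
(-14/11) = -1, so 11 is inert.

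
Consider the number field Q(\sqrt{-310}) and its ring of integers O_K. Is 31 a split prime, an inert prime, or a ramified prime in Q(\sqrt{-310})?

-310 mod 4 = 2, hence disc K = 4·(-310) = -1240 and O_K = ℤ[√-310].
Ramification test: 31 | -1240. The prime 31 ramifies in K.

ramifies in O_K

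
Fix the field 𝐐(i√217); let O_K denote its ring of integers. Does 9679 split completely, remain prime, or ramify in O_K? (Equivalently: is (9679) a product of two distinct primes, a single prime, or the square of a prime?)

-217 mod 4 = 3, hence disc K = 4·(-217) = -868 and O_K = ℤ[√-217].
disc(K) = -868 is not divisible by 9679; 9679 is unramified.
Legendre symbol by Euler's criterion: (-217/9679) ≡ (-217)^4839 ≡ 1 (mod 9679), i.e. (-217/9679) = 1.
d is a quadratic residue mod p, hence 9679 splits in O_K.

split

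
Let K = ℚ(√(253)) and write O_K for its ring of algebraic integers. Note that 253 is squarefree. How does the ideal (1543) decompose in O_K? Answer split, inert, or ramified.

253 mod 4 = 1, hence disc K = 253 and O_K = ℤ[(1+√253)/2].
disc(K) = 253 is not divisible by 1543; 1543 is unramified.
Legendre symbol by Euler's criterion: (253/1543) ≡ 253^771 ≡ 1 (mod 1543), i.e. (253/1543) = 1.
d is a quadratic residue mod p, hence 1543 splits in O_K.

split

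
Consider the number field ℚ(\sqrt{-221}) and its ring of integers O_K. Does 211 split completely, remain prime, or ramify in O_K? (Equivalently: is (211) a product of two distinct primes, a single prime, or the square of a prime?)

d = -221 ≡ 3 (mod 4), so O_K = ℤ[√-221] and disc(K) = 4d = -884.
Since gcd(211, -884) = 1 the prime 211 does not ramify.
Legendre symbol by Euler's criterion: (-221/211) ≡ (-221)^105 ≡ 1 (mod 211), i.e. (-221/211) = 1.
Legendre symbol 1 ⇒ 211 is split.

split — (211) = 𝔭₁𝔭₂ with 𝔭₁ ≠ 𝔭₂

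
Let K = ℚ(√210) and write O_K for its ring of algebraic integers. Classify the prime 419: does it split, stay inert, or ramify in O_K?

Since 210 ≢ 1 mod 4, the ring of integers is ℤ[√210] with discriminant 4·210 = 840.
Since gcd(419, 840) = 1 the prime 419 does not ramify.
(210/419) = 210^209 mod 419 = 418, giving Legendre symbol -1.
Legendre symbol -1 ⇒ 419 is inert.

remains prime (inert)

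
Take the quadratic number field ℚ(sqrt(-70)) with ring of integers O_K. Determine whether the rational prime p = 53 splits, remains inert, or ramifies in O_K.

split — (53) = 𝔭₁𝔭₂ with 𝔭₁ ≠ 𝔭₂

Since -70 ≢ 1 mod 4, the ring of integers is ℤ[√-70] with discriminant 4·(-70) = -280.
Since gcd(53, -280) = 1 the prime 53 does not ramify.
Legendre symbol by Euler's criterion: (-70/53) ≡ (-70)^26 ≡ 1 (mod 53), i.e. (-70/53) = 1.
Legendre symbol 1 ⇒ 53 is split.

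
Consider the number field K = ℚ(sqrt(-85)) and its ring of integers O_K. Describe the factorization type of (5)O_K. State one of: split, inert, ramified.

5 is ramified

Since -85 ≢ 1 mod 4, the ring of integers is ℤ[√-85] with discriminant 4·(-85) = -340.
disc(K) = -340 = 5·(-68), so p = 5 is ramified.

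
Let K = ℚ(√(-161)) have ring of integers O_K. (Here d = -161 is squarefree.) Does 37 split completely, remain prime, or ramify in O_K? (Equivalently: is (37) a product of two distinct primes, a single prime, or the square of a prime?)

d = -161 ≡ 3 (mod 4), so O_K = ℤ[√-161] and disc(K) = 4d = -644.
disc(K) = -644 is not divisible by 37; 37 is unramified.
(-161/37) = 24^18 mod 37 = 36, giving Legendre symbol -1.
d is a non-residue mod p, hence 37 remains inert in O_K.

inert — (37) stays prime in O_K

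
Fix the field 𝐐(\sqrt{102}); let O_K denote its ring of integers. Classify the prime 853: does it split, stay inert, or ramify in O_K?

102 mod 4 = 2, hence disc K = 4·102 = 408 and O_K = ℤ[√102].
Since gcd(853, 408) = 1 the prime 853 does not ramify.
Euler's criterion: 102^426 mod 853 = 1. Thus (102|853) = 1.
(102/853) = 1, so 853 splits.

853 splits in O_K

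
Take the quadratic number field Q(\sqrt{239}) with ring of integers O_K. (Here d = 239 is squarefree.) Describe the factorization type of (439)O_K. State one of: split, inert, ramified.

d = 239 ≡ 3 (mod 4), so O_K = ℤ[√239] and disc(K) = 4d = 956.
disc(K) = 956 is not divisible by 439; 439 is unramified.
Compute (239/439) via Euler: 239^((439-1)/2) mod 439 = 438, so (239/439) = -1.
Legendre symbol -1 ⇒ 439 is inert.

439 remains inert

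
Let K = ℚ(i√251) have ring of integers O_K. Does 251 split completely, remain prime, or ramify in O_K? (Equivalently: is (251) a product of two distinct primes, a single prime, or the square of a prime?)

251 is ramified

Since -251 ≡ 1 mod 4, the ring of integers is ℤ[(1+√-251)/2] with discriminant -251.
251 divides disc(K) = -251, so 251 ramifies.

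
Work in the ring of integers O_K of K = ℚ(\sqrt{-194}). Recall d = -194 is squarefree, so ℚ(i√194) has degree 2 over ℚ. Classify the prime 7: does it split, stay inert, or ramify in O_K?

-194 mod 4 = 2, hence disc K = 4·(-194) = -776 and O_K = ℤ[√-194].
7 ∤ -776, so 7 is unramified.
(-194/7) = 2^3 mod 7 = 1, giving Legendre symbol 1.
Legendre symbol 1 ⇒ 7 is split.

split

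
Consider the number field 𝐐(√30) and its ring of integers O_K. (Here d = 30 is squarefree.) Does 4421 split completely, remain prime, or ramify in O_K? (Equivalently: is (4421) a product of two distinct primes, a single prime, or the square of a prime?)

d = 30 ≡ 2 (mod 4), so O_K = ℤ[√30] and disc(K) = 4d = 120.
disc(K) = 120 is not divisible by 4421; 4421 is unramified.
Compute (30/4421) via Euler: 30^((4421-1)/2) mod 4421 = 1, so (30/4421) = 1.
(30/4421) = 1, so 4421 splits.

4421 splits in O_K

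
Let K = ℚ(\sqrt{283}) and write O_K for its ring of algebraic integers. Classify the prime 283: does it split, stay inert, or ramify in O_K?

283 is ramified

283 mod 4 = 3, hence disc K = 4·283 = 1132 and O_K = ℤ[√283].
Ramification test: 283 | 1132. The prime 283 ramifies in K.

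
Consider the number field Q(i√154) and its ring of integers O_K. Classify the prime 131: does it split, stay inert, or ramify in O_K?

131 splits in O_K

d = -154 ≡ 2 (mod 4), so O_K = ℤ[√-154] and disc(K) = 4d = -616.
131 ∤ -616, so 131 is unramified.
Euler's criterion: (-154)^65 mod 131 = 1. Thus (-154|131) = 1.
(-154/131) = 1, so 131 splits.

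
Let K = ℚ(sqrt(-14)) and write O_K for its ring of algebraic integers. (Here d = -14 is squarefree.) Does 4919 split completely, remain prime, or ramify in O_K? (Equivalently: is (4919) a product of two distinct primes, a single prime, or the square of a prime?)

inert — (4919) stays prime in O_K

-14 mod 4 = 2, hence disc K = 4·(-14) = -56 and O_K = ℤ[√-14].
4919 ∤ -56, so 4919 is unramified.
Legendre symbol by Euler's criterion: (-14/4919) ≡ (-14)^2459 ≡ 4918 (mod 4919), i.e. (-14/4919) = -1.
Legendre symbol -1 ⇒ 4919 is inert.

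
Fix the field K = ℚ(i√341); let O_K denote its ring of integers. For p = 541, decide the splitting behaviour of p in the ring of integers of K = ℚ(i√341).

Since -341 ≢ 1 mod 4, the ring of integers is ℤ[√-341] with discriminant 4·(-341) = -1364.
Since gcd(541, -1364) = 1 the prime 541 does not ramify.
Compute (-341/541) via Euler: 200^((541-1)/2) mod 541 = 540, so (-341/541) = -1.
d is a non-residue mod p, hence 541 remains inert in O_K.

remains prime (inert)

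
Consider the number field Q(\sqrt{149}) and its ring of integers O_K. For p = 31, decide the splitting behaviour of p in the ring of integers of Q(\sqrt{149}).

split — (31) = 𝔭₁𝔭₂ with 𝔭₁ ≠ 𝔭₂

149 mod 4 = 1, hence disc K = 149 and O_K = ℤ[(1+√149)/2].
31 ∤ 149, so 31 is unramified.
Euler's criterion: 149^15 mod 31 = 1. Thus (149|31) = 1.
(149/31) = 1, so 31 splits.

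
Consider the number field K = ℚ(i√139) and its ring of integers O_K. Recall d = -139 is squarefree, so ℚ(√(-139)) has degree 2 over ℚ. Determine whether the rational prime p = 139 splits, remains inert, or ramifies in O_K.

ramifies in O_K

Since -139 ≡ 1 mod 4, the ring of integers is ℤ[(1+√-139)/2] with discriminant -139.
disc(K) = -139 = 139·(-1), so p = 139 is ramified.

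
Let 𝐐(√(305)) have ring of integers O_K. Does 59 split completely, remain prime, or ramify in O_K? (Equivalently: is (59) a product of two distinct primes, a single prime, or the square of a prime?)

p is inert

305 mod 4 = 1, hence disc K = 305 and O_K = ℤ[(1+√305)/2].
disc(K) = 305 is not divisible by 59; 59 is unramified.
Legendre symbol by Euler's criterion: (305/59) ≡ 305^29 ≡ 58 (mod 59), i.e. (305/59) = -1.
(305/59) = -1, so 59 is inert.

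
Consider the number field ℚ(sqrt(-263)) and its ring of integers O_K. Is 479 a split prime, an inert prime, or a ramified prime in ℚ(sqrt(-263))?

-263 mod 4 = 1, hence disc K = -263 and O_K = ℤ[(1+√-263)/2].
479 ∤ -263, so 479 is unramified.
Legendre symbol by Euler's criterion: (-263/479) ≡ (-263)^239 ≡ 1 (mod 479), i.e. (-263/479) = 1.
Legendre symbol 1 ⇒ 479 is split.

p splits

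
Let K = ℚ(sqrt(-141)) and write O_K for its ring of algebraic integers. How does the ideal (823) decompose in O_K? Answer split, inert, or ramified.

-141 mod 4 = 3, hence disc K = 4·(-141) = -564 and O_K = ℤ[√-141].
823 ∤ -564, so 823 is unramified.
Legendre symbol by Euler's criterion: (-141/823) ≡ (-141)^411 ≡ 822 (mod 823), i.e. (-141/823) = -1.
d is a non-residue mod p, hence 823 remains inert in O_K.

inert — (823) stays prime in O_K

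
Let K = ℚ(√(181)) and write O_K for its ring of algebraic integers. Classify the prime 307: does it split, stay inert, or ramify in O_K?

Since 181 ≡ 1 mod 4, the ring of integers is ℤ[(1+√181)/2] with discriminant 181.
disc(K) = 181 is not divisible by 307; 307 is unramified.
(181/307) = 181^153 mod 307 = 1, giving Legendre symbol 1.
d is a quadratic residue mod p, hence 307 splits in O_K.

p splits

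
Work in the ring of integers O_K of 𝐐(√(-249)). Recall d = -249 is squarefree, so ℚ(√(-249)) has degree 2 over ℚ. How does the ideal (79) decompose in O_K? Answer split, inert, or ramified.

splits completely

d = -249 ≡ 3 (mod 4), so O_K = ℤ[√-249] and disc(K) = 4d = -996.
disc(K) = -996 is not divisible by 79; 79 is unramified.
Compute (-249/79) via Euler: 67^((79-1)/2) mod 79 = 1, so (-249/79) = 1.
(-249/79) = 1, so 79 splits.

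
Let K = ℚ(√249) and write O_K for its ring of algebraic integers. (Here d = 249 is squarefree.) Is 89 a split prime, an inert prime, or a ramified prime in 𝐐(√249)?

249 mod 4 = 1, hence disc K = 249 and O_K = ℤ[(1+√249)/2].
Since gcd(89, 249) = 1 the prime 89 does not ramify.
Compute (249/89) via Euler: 71^((89-1)/2) mod 89 = 1, so (249/89) = 1.
Legendre symbol 1 ⇒ 89 is split.

split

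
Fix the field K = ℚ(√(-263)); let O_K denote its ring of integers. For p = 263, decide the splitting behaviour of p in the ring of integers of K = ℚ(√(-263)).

-263 mod 4 = 1, hence disc K = -263 and O_K = ℤ[(1+√-263)/2].
263 divides disc(K) = -263, so 263 ramifies.

ramified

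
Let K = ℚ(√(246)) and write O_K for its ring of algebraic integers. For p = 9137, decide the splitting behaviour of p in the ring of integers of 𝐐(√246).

Since 246 ≢ 1 mod 4, the ring of integers is ℤ[√246] with discriminant 4·246 = 984.
disc(K) = 984 is not divisible by 9137; 9137 is unramified.
Compute (246/9137) via Euler: 246^((9137-1)/2) mod 9137 = 1, so (246/9137) = 1.
Legendre symbol 1 ⇒ 9137 is split.

9137 splits in O_K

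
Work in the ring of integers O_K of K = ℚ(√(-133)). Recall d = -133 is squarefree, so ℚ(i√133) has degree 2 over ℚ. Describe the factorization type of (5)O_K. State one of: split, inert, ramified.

-133 mod 4 = 3, hence disc K = 4·(-133) = -532 and O_K = ℤ[√-133].
Since gcd(5, -532) = 1 the prime 5 does not ramify.
(-133/5) = 2^2 mod 5 = 4, giving Legendre symbol -1.
Legendre symbol -1 ⇒ 5 is inert.

5 remains inert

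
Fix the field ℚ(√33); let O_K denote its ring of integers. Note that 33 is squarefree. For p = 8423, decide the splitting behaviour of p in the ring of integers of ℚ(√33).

Since 33 ≡ 1 mod 4, the ring of integers is ℤ[(1+√33)/2] with discriminant 33.
8423 ∤ 33, so 8423 is unramified.
(33/8423) = 33^4211 mod 8423 = 1, giving Legendre symbol 1.
Legendre symbol 1 ⇒ 8423 is split.

8423 splits in O_K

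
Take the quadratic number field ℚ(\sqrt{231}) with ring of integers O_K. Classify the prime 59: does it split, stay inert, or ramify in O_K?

d = 231 ≡ 3 (mod 4), so O_K = ℤ[√231] and disc(K) = 4d = 924.
Since gcd(59, 924) = 1 the prime 59 does not ramify.
Legendre symbol by Euler's criterion: (231/59) ≡ 231^29 ≡ 58 (mod 59), i.e. (231/59) = -1.
(231/59) = -1, so 59 is inert.

remains prime (inert)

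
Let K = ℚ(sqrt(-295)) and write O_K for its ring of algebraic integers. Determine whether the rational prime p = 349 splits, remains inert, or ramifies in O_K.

d = -295 ≡ 1 (mod 4), so O_K = ℤ[(1+√-295)/2] and disc(K) = d = -295.
disc(K) = -295 is not divisible by 349; 349 is unramified.
Compute (-295/349) via Euler: 54^((349-1)/2) mod 349 = 348, so (-295/349) = -1.
Legendre symbol -1 ⇒ 349 is inert.

349 remains inert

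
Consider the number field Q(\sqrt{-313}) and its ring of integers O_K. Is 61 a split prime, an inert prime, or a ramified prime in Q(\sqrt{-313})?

d = -313 ≡ 3 (mod 4), so O_K = ℤ[√-313] and disc(K) = 4d = -1252.
Since gcd(61, -1252) = 1 the prime 61 does not ramify.
(-313/61) = 53^30 mod 61 = 60, giving Legendre symbol -1.
d is a non-residue mod p, hence 61 remains inert in O_K.

p is inert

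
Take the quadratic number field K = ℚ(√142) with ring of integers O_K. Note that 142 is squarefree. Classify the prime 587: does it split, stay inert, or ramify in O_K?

142 mod 4 = 2, hence disc K = 4·142 = 568 and O_K = ℤ[√142].
587 ∤ 568, so 587 is unramified.
Euler's criterion: 142^293 mod 587 = 1. Thus (142|587) = 1.
Legendre symbol 1 ⇒ 587 is split.

split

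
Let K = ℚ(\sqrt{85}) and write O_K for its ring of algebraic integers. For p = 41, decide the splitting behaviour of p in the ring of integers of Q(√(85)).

inert — (41) stays prime in O_K

85 mod 4 = 1, hence disc K = 85 and O_K = ℤ[(1+√85)/2].
disc(K) = 85 is not divisible by 41; 41 is unramified.
(85/41) = 3^20 mod 41 = 40, giving Legendre symbol -1.
Legendre symbol -1 ⇒ 41 is inert.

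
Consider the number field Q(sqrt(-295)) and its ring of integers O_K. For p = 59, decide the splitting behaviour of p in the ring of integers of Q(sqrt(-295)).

p ramifies

-295 mod 4 = 1, hence disc K = -295 and O_K = ℤ[(1+√-295)/2].
disc(K) = -295 = 59·(-5), so p = 59 is ramified.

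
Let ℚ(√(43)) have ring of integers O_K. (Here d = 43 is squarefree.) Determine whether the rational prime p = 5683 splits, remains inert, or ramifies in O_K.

43 mod 4 = 3, hence disc K = 4·43 = 172 and O_K = ℤ[√43].
disc(K) = 172 is not divisible by 5683; 5683 is unramified.
Legendre symbol by Euler's criterion: (43/5683) ≡ 43^2841 ≡ 1 (mod 5683), i.e. (43/5683) = 1.
(43/5683) = 1, so 5683 splits.

split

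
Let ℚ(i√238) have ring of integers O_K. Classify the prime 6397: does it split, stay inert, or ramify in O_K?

6397 remains inert

d = -238 ≡ 2 (mod 4), so O_K = ℤ[√-238] and disc(K) = 4d = -952.
6397 ∤ -952, so 6397 is unramified.
Legendre symbol by Euler's criterion: (-238/6397) ≡ (-238)^3198 ≡ 6396 (mod 6397), i.e. (-238/6397) = -1.
d is a non-residue mod p, hence 6397 remains inert in O_K.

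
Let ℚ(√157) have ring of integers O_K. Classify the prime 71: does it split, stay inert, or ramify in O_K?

Since 157 ≡ 1 mod 4, the ring of integers is ℤ[(1+√157)/2] with discriminant 157.
71 ∤ 157, so 71 is unramified.
(157/71) = 15^35 mod 71 = 1, giving Legendre symbol 1.
Legendre symbol 1 ⇒ 71 is split.

split — (71) = 𝔭₁𝔭₂ with 𝔭₁ ≠ 𝔭₂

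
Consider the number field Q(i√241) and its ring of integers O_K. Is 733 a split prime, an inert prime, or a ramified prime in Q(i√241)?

d = -241 ≡ 3 (mod 4), so O_K = ℤ[√-241] and disc(K) = 4d = -964.
disc(K) = -964 is not divisible by 733; 733 is unramified.
Compute (-241/733) via Euler: 492^((733-1)/2) mod 733 = 1, so (-241/733) = 1.
d is a quadratic residue mod p, hence 733 splits in O_K.

split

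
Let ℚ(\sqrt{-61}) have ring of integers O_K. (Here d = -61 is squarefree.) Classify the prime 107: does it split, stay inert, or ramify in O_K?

107 remains inert

Since -61 ≢ 1 mod 4, the ring of integers is ℤ[√-61] with discriminant 4·(-61) = -244.
Since gcd(107, -244) = 1 the prime 107 does not ramify.
Euler's criterion: (-61)^53 mod 107 = 106. Thus (-61|107) = -1.
(-61/107) = -1, so 107 is inert.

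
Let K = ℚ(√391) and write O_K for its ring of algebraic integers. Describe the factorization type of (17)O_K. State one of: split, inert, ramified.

d = 391 ≡ 3 (mod 4), so O_K = ℤ[√391] and disc(K) = 4d = 1564.
17 divides disc(K) = 1564, so 17 ramifies.

17 is ramified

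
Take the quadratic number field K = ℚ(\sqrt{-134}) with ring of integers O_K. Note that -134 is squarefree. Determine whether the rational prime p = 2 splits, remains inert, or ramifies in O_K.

ramified — (2) = 𝔭²

-134 mod 4 = 2, hence disc K = 4·(-134) = -536 and O_K = ℤ[√-134].
2 divides disc(K) = -536, so 2 ramifies.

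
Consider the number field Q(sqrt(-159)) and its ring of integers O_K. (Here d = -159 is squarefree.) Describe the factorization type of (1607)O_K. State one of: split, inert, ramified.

Since -159 ≡ 1 mod 4, the ring of integers is ℤ[(1+√-159)/2] with discriminant -159.
Since gcd(1607, -159) = 1 the prime 1607 does not ramify.
Euler's criterion: (-159)^803 mod 1607 = 1606. Thus (-159|1607) = -1.
d is a non-residue mod p, hence 1607 remains inert in O_K.

inert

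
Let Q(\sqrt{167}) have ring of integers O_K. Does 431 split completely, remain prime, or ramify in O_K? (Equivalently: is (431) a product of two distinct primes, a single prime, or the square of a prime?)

p is inert

Since 167 ≢ 1 mod 4, the ring of integers is ℤ[√167] with discriminant 4·167 = 668.
431 ∤ 668, so 431 is unramified.
Euler's criterion: 167^215 mod 431 = 430. Thus (167|431) = -1.
Legendre symbol -1 ⇒ 431 is inert.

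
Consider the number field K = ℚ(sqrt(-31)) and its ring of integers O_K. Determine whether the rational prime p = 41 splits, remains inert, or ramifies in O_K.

d = -31 ≡ 1 (mod 4), so O_K = ℤ[(1+√-31)/2] and disc(K) = d = -31.
disc(K) = -31 is not divisible by 41; 41 is unramified.
Legendre symbol by Euler's criterion: (-31/41) ≡ (-31)^20 ≡ 1 (mod 41), i.e. (-31/41) = 1.
Legendre symbol 1 ⇒ 41 is split.

p splits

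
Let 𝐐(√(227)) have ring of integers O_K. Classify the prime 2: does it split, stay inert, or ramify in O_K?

Since 227 ≢ 1 mod 4, the ring of integers is ℤ[√227] with discriminant 4·227 = 908.
2 divides disc(K) = 908, so 2 ramifies.

ramified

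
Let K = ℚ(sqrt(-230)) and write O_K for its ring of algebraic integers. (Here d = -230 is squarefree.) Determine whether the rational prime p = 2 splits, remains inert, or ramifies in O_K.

Since -230 ≢ 1 mod 4, the ring of integers is ℤ[√-230] with discriminant 4·(-230) = -920.
disc(K) = -920 = 2·(-460), so p = 2 is ramified.

ramifies in O_K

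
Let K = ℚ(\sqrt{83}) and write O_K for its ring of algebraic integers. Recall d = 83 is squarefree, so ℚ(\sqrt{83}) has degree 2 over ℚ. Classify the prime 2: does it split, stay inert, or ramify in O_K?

2 is ramified

83 mod 4 = 3, hence disc K = 4·83 = 332 and O_K = ℤ[√83].
Ramification test: 2 | 332. The prime 2 ramifies in K.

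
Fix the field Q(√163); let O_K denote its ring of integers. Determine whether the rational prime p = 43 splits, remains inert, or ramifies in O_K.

d = 163 ≡ 3 (mod 4), so O_K = ℤ[√163] and disc(K) = 4d = 652.
43 ∤ 652, so 43 is unramified.
Euler's criterion: 163^21 mod 43 = 42. Thus (163|43) = -1.
Legendre symbol -1 ⇒ 43 is inert.

43 remains inert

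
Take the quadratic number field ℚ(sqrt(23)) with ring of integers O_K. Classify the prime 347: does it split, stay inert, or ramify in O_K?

inert

23 mod 4 = 3, hence disc K = 4·23 = 92 and O_K = ℤ[√23].
disc(K) = 92 is not divisible by 347; 347 is unramified.
Legendre symbol by Euler's criterion: (23/347) ≡ 23^173 ≡ 346 (mod 347), i.e. (23/347) = -1.
d is a non-residue mod p, hence 347 remains inert in O_K.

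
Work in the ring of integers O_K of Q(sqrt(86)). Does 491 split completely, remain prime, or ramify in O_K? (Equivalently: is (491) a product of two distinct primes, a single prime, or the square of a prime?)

Since 86 ≢ 1 mod 4, the ring of integers is ℤ[√86] with discriminant 4·86 = 344.
Since gcd(491, 344) = 1 the prime 491 does not ramify.
Legendre symbol by Euler's criterion: (86/491) ≡ 86^245 ≡ 490 (mod 491), i.e. (86/491) = -1.
(86/491) = -1, so 491 is inert.

p is inert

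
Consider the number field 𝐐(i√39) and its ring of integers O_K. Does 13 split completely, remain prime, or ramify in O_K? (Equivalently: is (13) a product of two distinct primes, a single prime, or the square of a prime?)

ramified — (13) = 𝔭²

d = -39 ≡ 1 (mod 4), so O_K = ℤ[(1+√-39)/2] and disc(K) = d = -39.
13 divides disc(K) = -39, so 13 ramifies.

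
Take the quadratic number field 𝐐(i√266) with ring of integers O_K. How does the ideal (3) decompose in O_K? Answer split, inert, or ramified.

split — (3) = 𝔭₁𝔭₂ with 𝔭₁ ≠ 𝔭₂

d = -266 ≡ 2 (mod 4), so O_K = ℤ[√-266] and disc(K) = 4d = -1064.
disc(K) = -1064 is not divisible by 3; 3 is unramified.
Euler's criterion: (-266)^1 mod 3 = 1. Thus (-266|3) = 1.
(-266/3) = 1, so 3 splits.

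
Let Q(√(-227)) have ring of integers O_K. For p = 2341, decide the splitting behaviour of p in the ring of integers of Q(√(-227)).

split — (2341) = 𝔭₁𝔭₂ with 𝔭₁ ≠ 𝔭₂

-227 mod 4 = 1, hence disc K = -227 and O_K = ℤ[(1+√-227)/2].
disc(K) = -227 is not divisible by 2341; 2341 is unramified.
Compute (-227/2341) via Euler: 2114^((2341-1)/2) mod 2341 = 1, so (-227/2341) = 1.
(-227/2341) = 1, so 2341 splits.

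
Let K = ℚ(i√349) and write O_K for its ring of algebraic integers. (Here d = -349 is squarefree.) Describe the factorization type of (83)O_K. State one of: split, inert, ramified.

inert — (83) stays prime in O_K

-349 mod 4 = 3, hence disc K = 4·(-349) = -1396 and O_K = ℤ[√-349].
disc(K) = -1396 is not divisible by 83; 83 is unramified.
(-349/83) = 66^41 mod 83 = 82, giving Legendre symbol -1.
d is a non-residue mod p, hence 83 remains inert in O_K.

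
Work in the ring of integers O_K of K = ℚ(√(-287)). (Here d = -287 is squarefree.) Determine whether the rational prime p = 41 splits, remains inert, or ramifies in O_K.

ramified

Since -287 ≡ 1 mod 4, the ring of integers is ℤ[(1+√-287)/2] with discriminant -287.
Ramification test: 41 | -287. The prime 41 ramifies in K.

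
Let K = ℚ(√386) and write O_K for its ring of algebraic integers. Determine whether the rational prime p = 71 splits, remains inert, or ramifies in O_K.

p is inert

386 mod 4 = 2, hence disc K = 4·386 = 1544 and O_K = ℤ[√386].
71 ∤ 1544, so 71 is unramified.
Euler's criterion: 386^35 mod 71 = 70. Thus (386|71) = -1.
Legendre symbol -1 ⇒ 71 is inert.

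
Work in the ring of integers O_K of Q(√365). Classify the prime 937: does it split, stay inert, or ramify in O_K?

937 remains inert

365 mod 4 = 1, hence disc K = 365 and O_K = ℤ[(1+√365)/2].
Since gcd(937, 365) = 1 the prime 937 does not ramify.
Euler's criterion: 365^468 mod 937 = 936. Thus (365|937) = -1.
d is a non-residue mod p, hence 937 remains inert in O_K.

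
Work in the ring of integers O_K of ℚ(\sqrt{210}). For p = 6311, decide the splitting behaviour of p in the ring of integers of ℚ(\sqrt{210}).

d = 210 ≡ 2 (mod 4), so O_K = ℤ[√210] and disc(K) = 4d = 840.
disc(K) = 840 is not divisible by 6311; 6311 is unramified.
Compute (210/6311) via Euler: 210^((6311-1)/2) mod 6311 = 6310, so (210/6311) = -1.
d is a non-residue mod p, hence 6311 remains inert in O_K.

inert — (6311) stays prime in O_K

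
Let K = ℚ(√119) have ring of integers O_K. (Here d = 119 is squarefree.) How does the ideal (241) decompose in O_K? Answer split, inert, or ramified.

p splits

119 mod 4 = 3, hence disc K = 4·119 = 476 and O_K = ℤ[√119].
disc(K) = 476 is not divisible by 241; 241 is unramified.
Euler's criterion: 119^120 mod 241 = 1. Thus (119|241) = 1.
(119/241) = 1, so 241 splits.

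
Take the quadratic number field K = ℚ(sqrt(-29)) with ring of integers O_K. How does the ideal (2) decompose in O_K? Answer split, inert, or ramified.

p ramifies

Since -29 ≢ 1 mod 4, the ring of integers is ℤ[√-29] with discriminant 4·(-29) = -116.
Ramification test: 2 | -116. The prime 2 ramifies in K.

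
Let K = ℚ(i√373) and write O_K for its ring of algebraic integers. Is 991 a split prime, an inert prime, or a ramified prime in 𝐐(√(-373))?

split

d = -373 ≡ 3 (mod 4), so O_K = ℤ[√-373] and disc(K) = 4d = -1492.
disc(K) = -1492 is not divisible by 991; 991 is unramified.
Legendre symbol by Euler's criterion: (-373/991) ≡ (-373)^495 ≡ 1 (mod 991), i.e. (-373/991) = 1.
(-373/991) = 1, so 991 splits.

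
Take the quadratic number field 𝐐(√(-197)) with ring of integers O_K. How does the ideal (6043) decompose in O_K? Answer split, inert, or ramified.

Since -197 ≢ 1 mod 4, the ring of integers is ℤ[√-197] with discriminant 4·(-197) = -788.
Since gcd(6043, -788) = 1 the prime 6043 does not ramify.
Legendre symbol by Euler's criterion: (-197/6043) ≡ (-197)^3021 ≡ 6042 (mod 6043), i.e. (-197/6043) = -1.
(-197/6043) = -1, so 6043 is inert.

inert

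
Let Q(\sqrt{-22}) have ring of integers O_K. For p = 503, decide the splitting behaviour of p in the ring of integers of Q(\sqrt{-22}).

d = -22 ≡ 2 (mod 4), so O_K = ℤ[√-22] and disc(K) = 4d = -88.
Since gcd(503, -88) = 1 the prime 503 does not ramify.
Euler's criterion: (-22)^251 mod 503 = 502. Thus (-22|503) = -1.
(-22/503) = -1, so 503 is inert.

inert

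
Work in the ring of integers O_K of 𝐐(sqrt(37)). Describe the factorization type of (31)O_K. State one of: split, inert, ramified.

Since 37 ≡ 1 mod 4, the ring of integers is ℤ[(1+√37)/2] with discriminant 37.
Since gcd(31, 37) = 1 the prime 31 does not ramify.
Euler's criterion: 37^15 mod 31 = 30. Thus (37|31) = -1.
Legendre symbol -1 ⇒ 31 is inert.

inert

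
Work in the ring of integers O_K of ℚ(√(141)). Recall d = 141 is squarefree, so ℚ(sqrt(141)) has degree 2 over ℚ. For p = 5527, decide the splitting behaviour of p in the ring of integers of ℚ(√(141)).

Since 141 ≡ 1 mod 4, the ring of integers is ℤ[(1+√141)/2] with discriminant 141.
5527 ∤ 141, so 5527 is unramified.
Legendre symbol by Euler's criterion: (141/5527) ≡ 141^2763 ≡ 1 (mod 5527), i.e. (141/5527) = 1.
Legendre symbol 1 ⇒ 5527 is split.

p splits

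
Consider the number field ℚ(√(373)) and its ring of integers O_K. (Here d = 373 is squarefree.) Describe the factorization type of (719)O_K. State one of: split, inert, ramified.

p splits

d = 373 ≡ 1 (mod 4), so O_K = ℤ[(1+√373)/2] and disc(K) = d = 373.
disc(K) = 373 is not divisible by 719; 719 is unramified.
Legendre symbol by Euler's criterion: (373/719) ≡ 373^359 ≡ 1 (mod 719), i.e. (373/719) = 1.
d is a quadratic residue mod p, hence 719 splits in O_K.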